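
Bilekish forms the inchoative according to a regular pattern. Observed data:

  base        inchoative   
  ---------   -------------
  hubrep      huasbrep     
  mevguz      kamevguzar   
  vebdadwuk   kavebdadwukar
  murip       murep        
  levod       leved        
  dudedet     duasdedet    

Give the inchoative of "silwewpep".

"silwewpep" has last vowel 'e'. The stems whose last vowel is 'e' (hubrep → huasbrep, dudedet → duasdedet) insert -as- after the first vowel.
The other patterns: stems whose last vowel is 'u' add ka- … -ar around the stem; stems whose last vowel is 'i' or 'o' change the last vowel to 'e'.
So silwewpep → siaslwewpep.

siaslwewpep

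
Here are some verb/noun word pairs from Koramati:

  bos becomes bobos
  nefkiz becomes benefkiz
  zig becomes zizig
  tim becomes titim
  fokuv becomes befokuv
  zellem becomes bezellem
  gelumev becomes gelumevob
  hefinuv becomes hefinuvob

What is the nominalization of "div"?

didiv

tim and zellem both end in -m yet inflect differently (titim, bezellem), so the final letter is not what conditions the rule; the number of vowels is.
"div" has 1 vowel. The stems with 1 vowel (tim → titim, zig → zizig, bos → bobos) repeat the first consonant+vowel as a prefix.
The other patterns: stems with 2 vowels add the prefix be-; stems with 3 vowels add -ob.
So div → didiv.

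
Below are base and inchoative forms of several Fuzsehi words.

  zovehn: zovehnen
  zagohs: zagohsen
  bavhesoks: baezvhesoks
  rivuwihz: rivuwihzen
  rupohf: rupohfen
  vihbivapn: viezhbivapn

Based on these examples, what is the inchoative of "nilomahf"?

nilomahfen

"nilomahf" has second-to-last letter 'h'. The stems whose second-to-last letter is 'h' (rivuwihz → rivuwihzen, rupohf → rupohfen, zagohs → zagohsen) add -en.
So nilomahf → nilomahfen.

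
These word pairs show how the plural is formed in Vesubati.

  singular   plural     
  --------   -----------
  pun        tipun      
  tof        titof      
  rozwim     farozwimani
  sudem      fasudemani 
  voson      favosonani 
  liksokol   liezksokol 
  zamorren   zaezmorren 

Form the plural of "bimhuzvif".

biezmhuzvif

"bimhuzvif" has 3 vowels. The stems with 3 vowels (liksokol → liezksokol, zamorren → zaezmorren) insert -ez- after the first vowel.
The other patterns: stems with 1 vowel add the prefix ti-; stems with 2 vowels add fa- … -ani around the stem.
So bimhuzvif → biezmhuzvif.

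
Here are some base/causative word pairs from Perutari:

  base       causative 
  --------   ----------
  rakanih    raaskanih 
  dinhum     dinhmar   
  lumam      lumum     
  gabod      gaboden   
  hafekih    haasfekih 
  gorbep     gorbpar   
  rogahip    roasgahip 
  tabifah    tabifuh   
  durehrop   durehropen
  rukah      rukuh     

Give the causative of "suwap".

gorbep and durehrop both end in -p yet inflect differently (gorbpar, durehropen), so the final letter is not what conditions the rule; the last vowel is.
"suwap" has last vowel 'a'. The stems whose last vowel is 'a' (tabifah → tabifuh, lumam → lumum, rukah → rukuh) change the last vowel to 'u'.
So suwap → suwup.

suwup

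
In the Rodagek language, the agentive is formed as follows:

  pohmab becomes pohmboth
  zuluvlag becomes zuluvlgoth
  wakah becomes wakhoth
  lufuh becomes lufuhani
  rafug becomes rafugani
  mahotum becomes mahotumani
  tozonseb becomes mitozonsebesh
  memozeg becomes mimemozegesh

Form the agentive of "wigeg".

miwigegesh

"wigeg" has last vowel 'e'. The stems whose last vowel is 'e' (tozonseb → mitozonsebesh, memozeg → mimemozegesh) add mi- … -esh around the stem.
The other patterns: stems whose last vowel is 'a' delete the last vowel and add -oth; stems whose last vowel is 'u' add -ani.
So wigeg → miwigegesh.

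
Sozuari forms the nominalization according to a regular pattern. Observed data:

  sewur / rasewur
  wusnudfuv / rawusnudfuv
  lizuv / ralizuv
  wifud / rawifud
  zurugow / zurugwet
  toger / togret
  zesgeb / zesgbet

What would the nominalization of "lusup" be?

ralusup

sewur and toger both end in -r yet inflect differently (rasewur, togret), so the final letter is not what conditions the rule; the last vowel is.
"lusup" has last vowel 'u'. The stems whose last vowel is 'u' (sewur → rasewur, wusnudfuv → rawusnudfuv, lizuv → ralizuv) add the prefix ra-.
So lusup → ralusup.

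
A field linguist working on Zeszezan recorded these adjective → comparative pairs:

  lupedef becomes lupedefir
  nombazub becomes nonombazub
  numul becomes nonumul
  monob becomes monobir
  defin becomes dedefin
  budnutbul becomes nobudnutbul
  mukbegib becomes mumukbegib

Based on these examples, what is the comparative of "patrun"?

nombazub and monob both end in -b yet inflect differently (nonombazub, monobir), so the final letter is not what conditions the rule; the last vowel is.
"patrun" has last vowel 'u'. The stems whose last vowel is 'u' (numul → nonumul, budnutbul → nobudnutbul, nombazub → nonombazub) add the prefix no-.
The other patterns: stems whose last vowel is 'i' repeat the first consonant+vowel as a prefix; stems whose last vowel is 'e' or 'o' add -ir.
So patrun → nopatrun.

nopatrun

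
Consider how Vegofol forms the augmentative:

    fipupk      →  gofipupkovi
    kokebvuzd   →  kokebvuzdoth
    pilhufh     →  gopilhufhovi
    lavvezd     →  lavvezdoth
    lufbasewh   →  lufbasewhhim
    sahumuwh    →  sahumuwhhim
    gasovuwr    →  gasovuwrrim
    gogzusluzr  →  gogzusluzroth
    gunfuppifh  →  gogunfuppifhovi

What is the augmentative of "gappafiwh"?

gogzusluzr and gasovuwr both end in -r yet inflect differently (gogzusluzroth, gasovuwrrim), so the final letter is not what conditions the rule; the second-to-last letter is.
"gappafiwh" has second-to-last letter 'w'. The stems whose second-to-last letter is 'w' (sahumuwh → sahumuwhhim, lufbasewh → lufbasewhhim, gasovuwr → gasovuwrrim) double the final consonant and add -im.
So gappafiwh → gappafiwhhim.

gappafiwhhim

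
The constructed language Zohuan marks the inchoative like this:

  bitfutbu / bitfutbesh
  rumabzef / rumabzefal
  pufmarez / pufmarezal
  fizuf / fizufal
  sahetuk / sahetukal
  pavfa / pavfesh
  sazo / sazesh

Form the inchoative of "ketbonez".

ketbonezal

fizuf and bitfutbu both have last vowel 'u' yet inflect differently (fizufal, bitfutbesh), so the last vowel is not what conditions the rule; whether the stem ends in a vowel or a consonant is.
"ketbonez" ends in a consonant. The stems ending in a consonant (pufmarez → pufmarezal, fizuf → fizufal, sahetuk → sahetukal) add -al.
So ketbonez → ketbonezal.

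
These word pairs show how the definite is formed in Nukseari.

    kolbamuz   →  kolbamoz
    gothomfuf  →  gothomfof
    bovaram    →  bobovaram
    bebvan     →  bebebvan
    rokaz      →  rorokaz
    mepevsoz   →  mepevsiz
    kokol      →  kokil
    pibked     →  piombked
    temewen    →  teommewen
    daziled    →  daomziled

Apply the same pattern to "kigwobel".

kiomgwobel

kolbamuz and rokaz both end in -z yet inflect differently (kolbamoz, rorokaz), so the final letter is not what conditions the rule; the last vowel is.
"kigwobel" has last vowel 'e'. The stems whose last vowel is 'e' (pibked → piombked, temewen → teommewen, daziled → daomziled) insert -om- after the first vowel.
The other patterns: stems whose last vowel is 'u' change the last vowel to 'o'; stems whose last vowel is 'a' repeat the first consonant+vowel as a prefix; stems whose last vowel is 'o' change the last vowel to 'i'.
So kigwobel → kiomgwobel.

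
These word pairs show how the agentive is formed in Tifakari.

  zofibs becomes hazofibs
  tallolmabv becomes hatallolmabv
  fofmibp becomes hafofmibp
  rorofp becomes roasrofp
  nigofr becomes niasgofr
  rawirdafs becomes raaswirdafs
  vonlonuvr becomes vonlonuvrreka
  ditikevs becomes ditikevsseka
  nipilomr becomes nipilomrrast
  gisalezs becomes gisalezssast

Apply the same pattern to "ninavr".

ninavrreka

fofmibp and rorofp both end in -p yet inflect differently (hafofmibp, roasrofp), so the final letter is not what conditions the rule; the second-to-last letter is.
"ninavr" has second-to-last letter 'v'. The stems whose second-to-last letter is 'v' (vonlonuvr → vonlonuvrreka, ditikevs → ditikevsseka) double the final consonant and add -eka.
So ninavr → ninavrreka.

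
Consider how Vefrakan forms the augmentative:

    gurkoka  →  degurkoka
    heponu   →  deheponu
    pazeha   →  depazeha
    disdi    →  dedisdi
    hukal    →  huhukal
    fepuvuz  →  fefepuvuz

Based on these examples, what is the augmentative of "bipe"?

gurkoka and hukal both have last vowel 'a' yet inflect differently (degurkoka, huhukal), so the last vowel is not what conditions the rule; whether the stem ends in a vowel or a consonant is.
"bipe" ends in a vowel. The stems ending in a vowel (gurkoka → degurkoka, heponu → deheponu, pazeha → depazeha) add the prefix de-.
The other pattern: stems ending in a consonant repeat the first consonant+vowel as a prefix.
So bipe → debipe.

debipe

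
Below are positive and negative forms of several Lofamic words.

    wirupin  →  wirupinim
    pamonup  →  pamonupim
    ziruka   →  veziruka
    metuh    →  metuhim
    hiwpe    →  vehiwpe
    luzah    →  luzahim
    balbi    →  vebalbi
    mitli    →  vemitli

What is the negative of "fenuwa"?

vefenuwa

wirupin and balbi both have last vowel 'i' yet inflect differently (wirupinim, vebalbi), so the last vowel is not what conditions the rule; whether the stem ends in a vowel or a consonant is.
"fenuwa" ends in a vowel. The stems ending in a vowel (hiwpe → vehiwpe, balbi → vebalbi, ziruka → veziruka) add the prefix ve-.
The other pattern: stems ending in a consonant add -im.
So fenuwa → vefenuwa.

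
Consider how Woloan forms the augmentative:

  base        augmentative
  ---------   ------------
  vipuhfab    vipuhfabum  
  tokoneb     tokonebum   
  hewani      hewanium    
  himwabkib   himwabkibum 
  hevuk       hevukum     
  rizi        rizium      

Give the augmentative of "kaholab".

Every pair shown (vipuhfab → vipuhfabum, tokoneb → tokonebum, hewani → hewanium, …) follows the same rule: add -um.
So kaholab → kaholabum.

kaholabum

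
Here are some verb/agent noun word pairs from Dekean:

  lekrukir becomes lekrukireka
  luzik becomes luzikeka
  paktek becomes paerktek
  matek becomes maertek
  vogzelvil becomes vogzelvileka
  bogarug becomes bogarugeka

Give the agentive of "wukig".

wukigeka

matek and luzik both end in -k yet inflect differently (maertek, luzikeka), so the final letter is not what conditions the rule; the last vowel is.
"wukig" has last vowel 'i'. The stems whose last vowel is 'i' (lekrukir → lekrukireka, vogzelvil → vogzelvileka, luzik → luzikeka) add -eka.
So wukig → wukigeka.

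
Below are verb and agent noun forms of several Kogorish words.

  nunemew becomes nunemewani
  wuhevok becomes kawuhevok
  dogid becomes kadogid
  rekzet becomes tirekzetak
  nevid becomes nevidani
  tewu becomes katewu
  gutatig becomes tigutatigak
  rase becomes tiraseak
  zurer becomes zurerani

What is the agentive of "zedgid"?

nevid and dogid both end in -d yet inflect differently (nevidani, kadogid), so the final letter is not what conditions the rule; the first letter is.
"zedgid" begins with z-. The one such stem in the data (zurer → zurerani) adds -ani, so the same rule applies.
The other patterns: stems beginning with g- or r- add ti- … -ak around the stem; stems beginning with d-, t- or w- add the prefix ka-.
So zedgid → zedgidani.

zedgidani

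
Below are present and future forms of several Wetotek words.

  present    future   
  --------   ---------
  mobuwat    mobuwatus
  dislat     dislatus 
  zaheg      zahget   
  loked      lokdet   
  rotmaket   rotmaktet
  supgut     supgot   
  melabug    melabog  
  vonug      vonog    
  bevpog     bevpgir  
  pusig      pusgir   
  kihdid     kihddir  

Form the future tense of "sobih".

mobuwat and rotmaket both end in -t yet inflect differently (mobuwatus, rotmaktet), so the final letter is not what conditions the rule; the last vowel is.
"sobih" has last vowel 'i'. The stems whose last vowel is 'i' (pusig → pusgir, kihdid → kihddir) delete the last vowel and add -ir.
So sobih → sobhir.

sobhir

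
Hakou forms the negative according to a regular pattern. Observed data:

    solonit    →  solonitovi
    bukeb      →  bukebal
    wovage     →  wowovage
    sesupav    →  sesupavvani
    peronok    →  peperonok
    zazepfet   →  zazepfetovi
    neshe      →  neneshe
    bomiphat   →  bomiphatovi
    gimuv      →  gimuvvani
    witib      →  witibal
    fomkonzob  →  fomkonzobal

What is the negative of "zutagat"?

sesupav and bomiphat both have last vowel 'a' yet inflect differently (sesupavvani, bomiphatovi), so the last vowel is not what conditions the rule; the final letter is.
"zutagat" ends in -t. The stems ending in -t (bomiphat → bomiphatovi, solonit → solonitovi, zazepfet → zazepfetovi) add -ovi.
So zutagat → zutagatovi.

zutagatovi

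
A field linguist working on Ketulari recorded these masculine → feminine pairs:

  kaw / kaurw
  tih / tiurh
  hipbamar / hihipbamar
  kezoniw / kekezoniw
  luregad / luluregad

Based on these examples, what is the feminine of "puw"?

kaw and kezoniw both end in -w yet inflect differently (kaurw, kekezoniw), so the final letter is not what conditions the rule; the number of vowels is.
"puw" has 1 vowel. The stems with 1 vowel (kaw → kaurw, tih → tiurh) insert -ur- after the first vowel.
The other pattern: stems with 3 vowels repeat the first consonant+vowel as a prefix.
So puw → puurw.

puurw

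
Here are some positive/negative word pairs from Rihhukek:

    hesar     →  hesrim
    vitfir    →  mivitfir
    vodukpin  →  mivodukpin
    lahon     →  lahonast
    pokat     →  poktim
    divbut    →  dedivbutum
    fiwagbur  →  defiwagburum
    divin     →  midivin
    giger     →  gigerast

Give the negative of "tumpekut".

"tumpekut" has last vowel 'u'. The stems whose last vowel is 'u' (fiwagbur → defiwagburum, divbut → dedivbutum) add de- … -um around the stem.
So tumpekut → detumpekutum.

detumpekutum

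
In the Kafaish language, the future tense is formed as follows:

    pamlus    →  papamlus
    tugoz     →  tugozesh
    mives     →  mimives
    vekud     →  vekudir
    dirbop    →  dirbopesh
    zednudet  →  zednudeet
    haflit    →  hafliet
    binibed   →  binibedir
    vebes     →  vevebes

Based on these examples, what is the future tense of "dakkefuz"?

zednudet and binibed both have last vowel 'e' yet inflect differently (zednudeet, binibedir), so the last vowel is not what conditions the rule; the final letter is.
"dakkefuz" ends in -z. The one such stem in the data (tugoz → tugozesh) adds -esh, so the same rule applies.
The other patterns: stems ending in -t drop the final letter and add -et; stems ending in -d add -ir; stems ending in -s repeat the first consonant+vowel as a prefix.
So dakkefuz → dakkefuzesh.

dakkefuzesh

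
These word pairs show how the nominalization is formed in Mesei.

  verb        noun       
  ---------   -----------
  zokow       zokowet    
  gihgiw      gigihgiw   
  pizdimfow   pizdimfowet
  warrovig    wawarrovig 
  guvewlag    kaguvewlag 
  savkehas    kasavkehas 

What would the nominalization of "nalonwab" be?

guvewlag and warrovig both end in -g yet inflect differently (kaguvewlag, wawarrovig), so the final letter is not what conditions the rule; the last vowel is.
"nalonwab" has last vowel 'a'. The stems whose last vowel is 'a' (savkehas → kasavkehas, guvewlag → kaguvewlag) add the prefix ka-.
The other patterns: stems whose last vowel is 'i' repeat the first consonant+vowel as a prefix; stems whose last vowel is 'o' add -et.
So nalonwab → kanalonwab.

kanalonwab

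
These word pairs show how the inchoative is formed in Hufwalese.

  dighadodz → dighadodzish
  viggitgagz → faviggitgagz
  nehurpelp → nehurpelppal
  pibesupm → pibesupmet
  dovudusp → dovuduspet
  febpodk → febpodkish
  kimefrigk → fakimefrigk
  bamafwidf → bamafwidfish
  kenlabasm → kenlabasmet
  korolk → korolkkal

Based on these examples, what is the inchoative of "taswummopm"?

korolk and febpodk both end in -k yet inflect differently (korolkkal, febpodkish), so the final letter is not what conditions the rule; the second-to-last letter is.
"taswummopm" has second-to-last letter 'p'. The one such stem in the data (pibesupm → pibesupmet) adds -et, so the same rule applies.
So taswummopm → taswummopmet.

taswummopmet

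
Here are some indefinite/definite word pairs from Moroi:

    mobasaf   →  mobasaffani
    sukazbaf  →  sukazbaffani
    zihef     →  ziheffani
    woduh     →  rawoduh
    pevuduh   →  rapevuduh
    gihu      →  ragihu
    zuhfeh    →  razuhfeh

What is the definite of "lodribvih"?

ralodribvih

zihef and zuhfeh both have last vowel 'e' yet inflect differently (ziheffani, razuhfeh), so the last vowel is not what conditions the rule; the final letter is.
"lodribvih" ends in -h. The stems ending in -h (woduh → rawoduh, pevuduh → rapevuduh, zuhfeh → razuhfeh) add the prefix ra-.
So lodribvih → ralodribvih.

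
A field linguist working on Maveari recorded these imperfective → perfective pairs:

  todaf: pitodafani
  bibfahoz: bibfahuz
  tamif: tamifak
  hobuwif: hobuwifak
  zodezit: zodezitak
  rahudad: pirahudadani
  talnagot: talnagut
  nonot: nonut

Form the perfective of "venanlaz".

zodezit and nonot both end in -t yet inflect differently (zodezitak, nonut), so the final letter is not what conditions the rule; the last vowel is.
"venanlaz" has last vowel 'a'. The stems whose last vowel is 'a' (rahudad → pirahudadani, todaf → pitodafani) add pi- … -ani around the stem.
The other patterns: stems whose last vowel is 'i' add -ak; stems whose last vowel is 'o' change the last vowel to 'u'.
So venanlaz → pivenanlazani.

pivenanlazani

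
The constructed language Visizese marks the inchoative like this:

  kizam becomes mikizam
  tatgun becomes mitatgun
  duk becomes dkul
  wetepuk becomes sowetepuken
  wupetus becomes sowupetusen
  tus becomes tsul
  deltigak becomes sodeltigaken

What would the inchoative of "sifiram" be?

duk and deltigak both end in -k yet inflect differently (dkul, sodeltigaken), so the final letter is not what conditions the rule; the number of vowels is.
"sifiram" has 3 vowels. The stems with 3 vowels (deltigak → sodeltigaken, wupetus → sowupetusen, wetepuk → sowetepuken) add so- … -en around the stem.
The other patterns: stems with 1 vowel delete the last vowel and add -ul; stems with 2 vowels add the prefix mi-.
So sifiram → sosifiramen.

sosifiramen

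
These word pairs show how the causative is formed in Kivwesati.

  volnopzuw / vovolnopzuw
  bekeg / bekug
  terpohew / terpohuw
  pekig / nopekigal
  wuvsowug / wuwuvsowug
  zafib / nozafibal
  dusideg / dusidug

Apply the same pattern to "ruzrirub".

bekeg and wuvsowug both end in -g yet inflect differently (bekug, wuwuvsowug), so the final letter is not what conditions the rule; the last vowel is.
"ruzrirub" has last vowel 'u'. The stems whose last vowel is 'u' (wuvsowug → wuwuvsowug, volnopzuw → vovolnopzuw) repeat the first consonant+vowel as a prefix.
The other patterns: stems whose last vowel is 'e' change the last vowel to 'u'; stems whose last vowel is 'i' add no- … -al around the stem.
So ruzrirub → ruruzrirub.

ruruzrirub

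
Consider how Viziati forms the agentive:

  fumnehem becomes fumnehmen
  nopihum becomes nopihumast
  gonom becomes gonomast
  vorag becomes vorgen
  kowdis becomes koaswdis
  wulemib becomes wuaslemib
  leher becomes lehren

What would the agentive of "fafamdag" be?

gonom and fumnehem both end in -m yet inflect differently (gonomast, fumnehmen), so the final letter is not what conditions the rule; the last vowel is.
"fafamdag" has last vowel 'a'. The one such stem in the data (vorag → vorgen) deletes the last vowel and adds -en (as do fumnehem, leher), so the same rule applies.
So fafamdag → fafamdgen.

fafamdgen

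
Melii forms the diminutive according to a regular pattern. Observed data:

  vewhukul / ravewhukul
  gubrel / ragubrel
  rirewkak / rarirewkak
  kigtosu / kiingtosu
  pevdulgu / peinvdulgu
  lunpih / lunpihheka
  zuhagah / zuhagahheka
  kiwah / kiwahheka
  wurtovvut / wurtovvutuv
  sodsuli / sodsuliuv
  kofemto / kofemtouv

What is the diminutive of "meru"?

meinru

vewhukul and kigtosu both have last vowel 'u' yet inflect differently (ravewhukul, kiingtosu), so the last vowel is not what conditions the rule; the final letter is.
"meru" ends in -u. The stems ending in -u (kigtosu → kiingtosu, pevdulgu → peinvdulgu) insert -in- after the first vowel.
The other patterns: stems ending in -k or -l add the prefix ra-; stems ending in -h double the final consonant and add -eka; stems ending in -i, -o or -t add -uv.
So meru → meinru.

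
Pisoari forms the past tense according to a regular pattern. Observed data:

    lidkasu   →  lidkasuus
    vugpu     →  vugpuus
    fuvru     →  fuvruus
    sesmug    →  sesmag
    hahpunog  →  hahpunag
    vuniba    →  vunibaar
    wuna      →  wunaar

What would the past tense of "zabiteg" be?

zabitag

"zabiteg" ends in -g. The stems ending in -g (sesmug → sesmag, hahpunog → hahpunag) change the last vowel to 'a'.
So zabiteg → zabitag.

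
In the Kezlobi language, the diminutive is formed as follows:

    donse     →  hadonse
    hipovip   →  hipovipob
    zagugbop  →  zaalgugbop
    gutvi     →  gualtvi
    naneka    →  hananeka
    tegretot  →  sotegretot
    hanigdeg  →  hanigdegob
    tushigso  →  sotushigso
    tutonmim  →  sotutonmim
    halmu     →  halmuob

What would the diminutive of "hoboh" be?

hipovip and zagugbop both end in -p yet inflect differently (hipovipob, zaalgugbop), so the final letter is not what conditions the rule; the first letter is.
"hoboh" begins with h-. The stems beginning with h- (halmu → halmuob, hanigdeg → hanigdegob, hipovip → hipovipob) add -ob.
The other patterns: stems beginning with t- add the prefix so-; stems beginning with g- or z- insert -al- after the first vowel; stems beginning with d- or n- add the prefix ha-.
So hoboh → hobohob.

hobohob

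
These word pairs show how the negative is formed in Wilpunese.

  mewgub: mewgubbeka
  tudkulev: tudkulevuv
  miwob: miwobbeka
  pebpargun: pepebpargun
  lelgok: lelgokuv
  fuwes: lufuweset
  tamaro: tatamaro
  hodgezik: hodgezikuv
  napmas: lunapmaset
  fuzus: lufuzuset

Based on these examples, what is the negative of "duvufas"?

tudkulev and fuwes both have last vowel 'e' yet inflect differently (tudkulevuv, lufuweset), so the last vowel is not what conditions the rule; the final letter is.
"duvufas" ends in -s. The stems ending in -s (fuwes → lufuweset, napmas → lunapmaset, fuzus → lufuzuset) add lu- … -et around the stem.
So duvufas → luduvufaset.

luduvufaset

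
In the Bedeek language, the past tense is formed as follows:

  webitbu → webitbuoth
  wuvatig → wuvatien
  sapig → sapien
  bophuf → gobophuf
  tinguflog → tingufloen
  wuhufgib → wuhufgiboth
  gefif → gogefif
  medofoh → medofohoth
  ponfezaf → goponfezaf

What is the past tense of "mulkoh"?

gefif and wuvatig both have last vowel 'i' yet inflect differently (gogefif, wuvatien), so the last vowel is not what conditions the rule; the final letter is.
"mulkoh" ends in -h. The one such stem in the data (medofoh → medofohoth) adds -oth, so the same rule applies.
The other patterns: stems ending in -f add the prefix go-; stems ending in -g drop the final letter and add -en.
So mulkoh → mulkohoth.

mulkohoth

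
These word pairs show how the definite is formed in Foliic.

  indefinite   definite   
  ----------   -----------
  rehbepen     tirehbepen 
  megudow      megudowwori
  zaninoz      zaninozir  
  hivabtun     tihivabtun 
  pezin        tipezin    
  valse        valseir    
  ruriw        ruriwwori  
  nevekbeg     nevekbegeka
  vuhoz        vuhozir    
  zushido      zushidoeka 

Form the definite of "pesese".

vuhoz and megudow both have last vowel 'o' yet inflect differently (vuhozir, megudowwori), so the last vowel is not what conditions the rule; the final letter is.
"pesese" ends in -e. The one such stem in the data (valse → valseir) adds -ir, so the same rule applies.
The other patterns: stems ending in -w double the final consonant and add -ori; stems ending in -n add the prefix ti-; stems ending in -g or -o add -eka.
So pesese → peseseir.

peseseir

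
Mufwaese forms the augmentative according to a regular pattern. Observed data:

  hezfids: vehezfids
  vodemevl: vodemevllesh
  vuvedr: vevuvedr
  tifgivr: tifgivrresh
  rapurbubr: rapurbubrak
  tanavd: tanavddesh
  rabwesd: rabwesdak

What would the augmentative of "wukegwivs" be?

vuvedr and rapurbubr both end in -r yet inflect differently (vevuvedr, rapurbubrak), so the final letter is not what conditions the rule; the second-to-last letter is.
"wukegwivs" has second-to-last letter 'v'. The stems whose second-to-last letter is 'v' (vodemevl → vodemevllesh, tifgivr → tifgivrresh, tanavd → tanavddesh) double the final consonant and add -esh.
So wukegwivs → wukegwivssesh.

wukegwivssesh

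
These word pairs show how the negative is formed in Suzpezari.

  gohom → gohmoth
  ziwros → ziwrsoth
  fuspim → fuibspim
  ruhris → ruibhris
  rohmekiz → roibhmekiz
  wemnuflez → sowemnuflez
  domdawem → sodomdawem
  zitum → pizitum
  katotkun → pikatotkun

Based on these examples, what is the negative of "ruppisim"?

ruibppisim

gohom and fuspim both end in -m yet inflect differently (gohmoth, fuibspim), so the final letter is not what conditions the rule; the last vowel is.
"ruppisim" has last vowel 'i'. The stems whose last vowel is 'i' (fuspim → fuibspim, ruhris → ruibhris, rohmekiz → roibhmekiz) insert -ib- after the first vowel.
So ruppisim → ruibppisim.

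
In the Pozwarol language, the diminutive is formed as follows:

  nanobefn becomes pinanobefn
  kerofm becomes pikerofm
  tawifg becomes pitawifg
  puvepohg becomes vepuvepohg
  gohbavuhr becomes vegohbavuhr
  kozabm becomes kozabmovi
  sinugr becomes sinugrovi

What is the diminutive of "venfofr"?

pivenfofr

tawifg and puvepohg both end in -g yet inflect differently (pitawifg, vepuvepohg), so the final letter is not what conditions the rule; the second-to-last letter is.
"venfofr" has second-to-last letter 'f'. The stems whose second-to-last letter is 'f' (nanobefn → pinanobefn, kerofm → pikerofm, tawifg → pitawifg) add the prefix pi-.
The other patterns: stems whose second-to-last letter is 'h' add the prefix ve-; stems whose second-to-last letter is 'b' or 'g' add -ovi.
So venfofr → pivenfofr.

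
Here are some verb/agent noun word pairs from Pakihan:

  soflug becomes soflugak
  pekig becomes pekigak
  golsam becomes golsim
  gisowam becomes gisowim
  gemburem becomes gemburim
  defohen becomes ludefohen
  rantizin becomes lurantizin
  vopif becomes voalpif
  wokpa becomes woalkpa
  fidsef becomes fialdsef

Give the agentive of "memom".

memim

"memom" ends in -m. The stems ending in -m (golsam → golsim, gisowam → gisowim, gemburem → gemburim) change the last vowel to 'i'.
The other patterns: stems ending in -g add -ak; stems ending in -n add the prefix lu-; stems ending in -a or -f insert -al- after the first vowel.
So memom → memim.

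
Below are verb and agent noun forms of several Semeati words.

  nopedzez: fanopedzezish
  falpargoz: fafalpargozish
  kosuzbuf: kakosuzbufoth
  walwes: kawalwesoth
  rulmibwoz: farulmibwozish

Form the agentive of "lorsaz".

falorsazish

nopedzez and walwes both have last vowel 'e' yet inflect differently (fanopedzezish, kawalwesoth), so the last vowel is not what conditions the rule; the final letter is.
"lorsaz" ends in -z. The stems ending in -z (falpargoz → fafalpargozish, rulmibwoz → farulmibwozish, nopedzez → fanopedzezish) add fa- … -ish around the stem.
The other pattern: stems ending in -f or -s add ka- … -oth around the stem.
So lorsaz → falorsazish.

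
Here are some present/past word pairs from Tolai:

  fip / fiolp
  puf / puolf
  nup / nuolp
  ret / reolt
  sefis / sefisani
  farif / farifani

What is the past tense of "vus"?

puf and farif both end in -f yet inflect differently (puolf, farifani), so the final letter is not what conditions the rule; the number of vowels is.
"vus" has 1 vowel. The stems with 1 vowel (fip → fiolp, puf → puolf, nup → nuolp) insert -ol- after the first vowel.
So vus → vuols.

vuols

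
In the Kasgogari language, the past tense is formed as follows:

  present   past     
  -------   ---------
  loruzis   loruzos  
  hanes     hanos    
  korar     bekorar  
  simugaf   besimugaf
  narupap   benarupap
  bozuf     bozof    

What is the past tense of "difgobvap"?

simugaf and bozuf both end in -f yet inflect differently (besimugaf, bozof), so the final letter is not what conditions the rule; the last vowel is.
"difgobvap" has last vowel 'a'. The stems whose last vowel is 'a' (korar → bekorar, simugaf → besimugaf, narupap → benarupap) add the prefix be-.
So difgobvap → bedifgobvap.

bedifgobvap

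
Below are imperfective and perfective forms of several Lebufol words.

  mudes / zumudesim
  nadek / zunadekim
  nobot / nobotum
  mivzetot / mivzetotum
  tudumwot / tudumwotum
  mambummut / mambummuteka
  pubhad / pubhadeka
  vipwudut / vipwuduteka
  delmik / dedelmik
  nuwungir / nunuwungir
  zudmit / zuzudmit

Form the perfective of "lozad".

lozadeka

nobot and mambummut both end in -t yet inflect differently (nobotum, mambummuteka), so the final letter is not what conditions the rule; the last vowel is.
"lozad" has last vowel 'a'. The one such stem in the data (pubhad → pubhadeka) adds -eka, so the same rule applies.
So lozad → lozadeka.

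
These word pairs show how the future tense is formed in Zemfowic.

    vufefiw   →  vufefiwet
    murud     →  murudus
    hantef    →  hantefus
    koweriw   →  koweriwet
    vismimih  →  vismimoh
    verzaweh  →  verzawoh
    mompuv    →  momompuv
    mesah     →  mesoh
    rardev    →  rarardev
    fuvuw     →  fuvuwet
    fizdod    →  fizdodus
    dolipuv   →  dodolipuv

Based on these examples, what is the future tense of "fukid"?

verzaweh and rardev both have last vowel 'e' yet inflect differently (verzawoh, rarardev), so the last vowel is not what conditions the rule; the final letter is.
"fukid" ends in -d. The stems ending in -d (murud → murudus, fizdod → fizdodus) add -us.
So fukid → fukidus.

fukidus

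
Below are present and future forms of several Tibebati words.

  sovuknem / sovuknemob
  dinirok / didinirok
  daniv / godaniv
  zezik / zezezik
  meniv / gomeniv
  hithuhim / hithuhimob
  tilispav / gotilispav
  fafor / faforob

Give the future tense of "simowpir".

simowpirob

"simowpir" ends in -r. The one such stem in the data (fafor → faforob) adds -ob, so the same rule applies.
The other patterns: stems ending in -v add the prefix go-; stems ending in -k repeat the first consonant+vowel as a prefix.
So simowpir → simowpirob.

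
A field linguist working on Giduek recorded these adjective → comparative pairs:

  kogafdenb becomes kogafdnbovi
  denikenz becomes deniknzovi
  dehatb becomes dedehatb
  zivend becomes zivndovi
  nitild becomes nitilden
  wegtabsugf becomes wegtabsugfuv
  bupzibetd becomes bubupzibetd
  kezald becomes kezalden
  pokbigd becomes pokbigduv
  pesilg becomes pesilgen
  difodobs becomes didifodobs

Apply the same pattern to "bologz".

bologzuv

pokbigd and zivend both end in -d yet inflect differently (pokbigduv, zivndovi), so the final letter is not what conditions the rule; the second-to-last letter is.
"bologz" has second-to-last letter 'g'. The stems whose second-to-last letter is 'g' (pokbigd → pokbigduv, wegtabsugf → wegtabsugfuv) add -uv.
The other patterns: stems whose second-to-last letter is 'n' delete the last vowel and add -ovi; stems whose second-to-last letter is 'l' add -en; stems whose second-to-last letter is 'b' or 't' repeat the first consonant+vowel as a prefix.
So bologz → bologzuv.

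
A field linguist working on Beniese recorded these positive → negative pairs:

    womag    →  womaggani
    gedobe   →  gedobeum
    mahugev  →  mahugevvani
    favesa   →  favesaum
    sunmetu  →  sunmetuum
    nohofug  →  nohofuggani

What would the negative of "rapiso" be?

sunmetu and nohofug both have last vowel 'u' yet inflect differently (sunmetuum, nohofuggani), so the last vowel is not what conditions the rule; whether the stem ends in a vowel or a consonant is.
"rapiso" ends in a vowel. The stems ending in a vowel (favesa → favesaum, sunmetu → sunmetuum, gedobe → gedobeum) add -um.
So rapiso → rapisoum.

rapisoum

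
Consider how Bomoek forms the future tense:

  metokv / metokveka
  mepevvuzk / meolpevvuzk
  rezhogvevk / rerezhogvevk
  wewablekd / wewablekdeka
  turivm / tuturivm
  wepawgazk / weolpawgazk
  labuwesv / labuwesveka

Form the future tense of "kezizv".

keolzizv

mepevvuzk and rezhogvevk both end in -k yet inflect differently (meolpevvuzk, rerezhogvevk), so the final letter is not what conditions the rule; the second-to-last letter is.
"kezizv" has second-to-last letter 'z'. The stems whose second-to-last letter is 'z' (mepevvuzk → meolpevvuzk, wepawgazk → weolpawgazk) insert -ol- after the first vowel.
So kezizv → keolzizv.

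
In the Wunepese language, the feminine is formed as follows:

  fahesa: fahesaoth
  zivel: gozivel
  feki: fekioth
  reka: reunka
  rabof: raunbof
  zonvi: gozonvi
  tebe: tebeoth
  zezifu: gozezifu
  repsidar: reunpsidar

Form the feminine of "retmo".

reuntmo

"retmo" begins with r-. The stems beginning with r- (reka → reunka, rabof → raunbof, repsidar → reunpsidar) insert -un- after the first vowel.
The other patterns: stems beginning with z- add the prefix go-; stems beginning with f- or t- add -oth.
So retmo → reuntmo.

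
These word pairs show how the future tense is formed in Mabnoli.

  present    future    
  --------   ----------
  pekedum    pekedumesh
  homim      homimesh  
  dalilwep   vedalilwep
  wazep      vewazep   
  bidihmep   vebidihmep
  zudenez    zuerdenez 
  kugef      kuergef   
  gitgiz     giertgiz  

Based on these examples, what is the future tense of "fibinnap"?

vefibinnap

dalilwep and zudenez both have last vowel 'e' yet inflect differently (vedalilwep, zuerdenez), so the last vowel is not what conditions the rule; the final letter is.
"fibinnap" ends in -p. The stems ending in -p (dalilwep → vedalilwep, wazep → vewazep, bidihmep → vebidihmep) add the prefix ve-.
The other patterns: stems ending in -m add -esh; stems ending in -f or -z insert -er- after the first vowel.
So fibinnap → vefibinnap.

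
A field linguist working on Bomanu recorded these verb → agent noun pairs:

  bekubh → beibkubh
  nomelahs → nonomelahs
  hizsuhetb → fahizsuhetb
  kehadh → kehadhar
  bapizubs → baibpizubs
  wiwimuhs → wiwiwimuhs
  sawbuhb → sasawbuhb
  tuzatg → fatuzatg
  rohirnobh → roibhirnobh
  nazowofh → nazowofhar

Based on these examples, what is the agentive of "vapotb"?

favapotb

bapizubs and nomelahs both end in -s yet inflect differently (baibpizubs, nonomelahs), so the final letter is not what conditions the rule; the second-to-last letter is.
"vapotb" has second-to-last letter 't'. The stems whose second-to-last letter is 't' (tuzatg → fatuzatg, hizsuhetb → fahizsuhetb) add the prefix fa-.
The other patterns: stems whose second-to-last letter is 'b' insert -ib- after the first vowel; stems whose second-to-last letter is 'h' repeat the first consonant+vowel as a prefix; stems whose second-to-last letter is 'd' or 'f' add -ar.
So vapotb → favapotb.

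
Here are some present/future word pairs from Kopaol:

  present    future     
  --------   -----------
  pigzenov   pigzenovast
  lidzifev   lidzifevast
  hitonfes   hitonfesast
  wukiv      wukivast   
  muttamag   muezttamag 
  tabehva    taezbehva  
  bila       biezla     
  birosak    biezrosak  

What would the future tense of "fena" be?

feezna

pigzenov and muttamag both have 3 vowels yet inflect differently (pigzenovast, muezttamag), so the number of vowels is not what conditions the rule; the final letter is.
"fena" ends in -a. The stems ending in -a (tabehva → taezbehva, bila → biezla) insert -ez- after the first vowel.
The other pattern: stems ending in -s or -v add -ast.
So fena → feezna.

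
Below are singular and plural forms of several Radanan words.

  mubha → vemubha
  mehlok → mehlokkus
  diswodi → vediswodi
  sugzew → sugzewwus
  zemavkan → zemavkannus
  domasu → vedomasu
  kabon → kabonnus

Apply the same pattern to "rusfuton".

"rusfuton" ends in a consonant. The stems ending in a consonant (sugzew → sugzewwus, zemavkan → zemavkannus, kabon → kabonnus) double the final consonant and add -us.
The other pattern: stems ending in a vowel add the prefix ve-.
So rusfuton → rusfutonnus.

rusfutonnus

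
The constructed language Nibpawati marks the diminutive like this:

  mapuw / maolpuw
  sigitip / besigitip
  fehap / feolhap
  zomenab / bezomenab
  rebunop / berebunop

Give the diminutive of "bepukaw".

bebepukaw

"bepukaw" has 3 vowels. The stems with 3 vowels (sigitip → besigitip, rebunop → berebunop, zomenab → bezomenab) add the prefix be-.
The other pattern: stems with 2 vowels insert -ol- after the first vowel.
So bepukaw → bebepukaw.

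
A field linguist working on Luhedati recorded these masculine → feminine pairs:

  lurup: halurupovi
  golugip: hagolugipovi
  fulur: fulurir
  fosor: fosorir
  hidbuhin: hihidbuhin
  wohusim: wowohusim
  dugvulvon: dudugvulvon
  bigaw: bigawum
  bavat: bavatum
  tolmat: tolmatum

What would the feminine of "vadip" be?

havadipovi

lurup and fulur both have last vowel 'u' yet inflect differently (halurupovi, fulurir), so the last vowel is not what conditions the rule; the final letter is.
"vadip" ends in -p. The stems ending in -p (lurup → halurupovi, golugip → hagolugipovi) add ha- … -ovi around the stem.
The other patterns: stems ending in -r add -ir; stems ending in -m or -n repeat the first consonant+vowel as a prefix; stems ending in -t or -w add -um.
So vadip → havadipovi.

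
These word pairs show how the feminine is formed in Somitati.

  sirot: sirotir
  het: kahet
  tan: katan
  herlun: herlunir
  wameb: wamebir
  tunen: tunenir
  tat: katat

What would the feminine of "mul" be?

tan and tunen both end in -n yet inflect differently (katan, tunenir), so the final letter is not what conditions the rule; the number of vowels is.
"mul" has 1 vowel. The stems with 1 vowel (tat → katat, het → kahet, tan → katan) add the prefix ka-.
The other pattern: stems with 2 vowels add -ir.
So mul → kamul.

kamul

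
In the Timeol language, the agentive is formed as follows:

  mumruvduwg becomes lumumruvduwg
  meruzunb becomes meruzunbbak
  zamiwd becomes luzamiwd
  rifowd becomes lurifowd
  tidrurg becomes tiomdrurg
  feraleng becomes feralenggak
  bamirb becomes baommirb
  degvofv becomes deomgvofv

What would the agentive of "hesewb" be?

"hesewb" has second-to-last letter 'w'. The stems whose second-to-last letter is 'w' (mumruvduwg → lumumruvduwg, zamiwd → luzamiwd, rifowd → lurifowd) add the prefix lu-.
The other patterns: stems whose second-to-last letter is 'n' double the final consonant and add -ak; stems whose second-to-last letter is 'f' or 'r' insert -om- after the first vowel.
So hesewb → luhesewb.

luhesewb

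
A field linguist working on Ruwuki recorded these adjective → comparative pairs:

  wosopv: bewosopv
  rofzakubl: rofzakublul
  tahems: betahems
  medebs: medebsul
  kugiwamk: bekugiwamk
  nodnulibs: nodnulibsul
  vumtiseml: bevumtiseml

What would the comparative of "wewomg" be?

rofzakubl and vumtiseml both end in -l yet inflect differently (rofzakublul, bevumtiseml), so the final letter is not what conditions the rule; the second-to-last letter is.
"wewomg" has second-to-last letter 'm'. The stems whose second-to-last letter is 'm' (vumtiseml → bevumtiseml, kugiwamk → bekugiwamk, tahems → betahems) add the prefix be-.
So wewomg → bewewomg.

bewewomg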